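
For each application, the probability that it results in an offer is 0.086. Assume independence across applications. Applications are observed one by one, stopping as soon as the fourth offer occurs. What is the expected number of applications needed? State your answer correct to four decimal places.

46.5116

Y = total applications until the fourth success; negative binomial with r=4, p=0.086.
E[Y] = r / p = 4 / 0.086 = 46.511628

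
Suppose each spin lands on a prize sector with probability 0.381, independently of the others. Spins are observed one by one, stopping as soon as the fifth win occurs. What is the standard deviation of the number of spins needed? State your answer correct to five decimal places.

4.61748

Y = total spins until the fifth success; negative binomial with r=5, p=0.381.
SD(Y) = √[r(1−p)/p²] = √(21.3211538) = 4.6174835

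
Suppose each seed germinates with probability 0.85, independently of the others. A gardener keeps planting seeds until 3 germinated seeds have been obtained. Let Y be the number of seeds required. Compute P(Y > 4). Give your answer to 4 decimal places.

0.1095

Needing more than 4 seeds ⇔ fewer than 3 successes in the first 4. With X ~ Binomial(4, 0.85), P(Y > 4) = P(X ≤ 2).
  k=0: C(4,0)·0.85^0·0.15^4 = 0.000506
  k=1: C(4,1)·0.85^1·0.15^3 = 0.011475
  k=2: C(4,2)·0.85^2·0.15^2 = 0.097537
P(X ≤ 2) = 0.109519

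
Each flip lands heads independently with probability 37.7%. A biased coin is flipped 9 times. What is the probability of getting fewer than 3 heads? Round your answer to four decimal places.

X ~ Binomial(9, 0.377); P(X ≤ 2) = Σ C(9,k) p^k (1−p)^(9−k) over k:
  k=0: C(9,0)·0.377^0·0.623^9 = 0.014138
  k=1: C(9,1)·0.377^1·0.623^8 = 0.077000
  k=2: C(9,2)·0.377^2·0.623^7 = 0.186381
Total = 0.277519

0.2775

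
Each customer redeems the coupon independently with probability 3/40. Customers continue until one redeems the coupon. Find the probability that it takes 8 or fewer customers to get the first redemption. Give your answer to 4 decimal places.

Y = number of customers to the first success; geometric, p = 0.075.
P(Y ≤ 8) = 1 − (1−p)^8 = 1 − 0.535962 = 0.464038

0.4640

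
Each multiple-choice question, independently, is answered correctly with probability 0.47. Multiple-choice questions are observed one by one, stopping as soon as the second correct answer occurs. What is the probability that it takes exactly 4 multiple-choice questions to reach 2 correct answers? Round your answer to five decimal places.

0.18615

Y = trial on which the second success occurs; negative binomial, r=2, p=0.47.
P(Y=4) = C(3,1) · p^2 · (1−p)^2
= 3 · 0.2209 · 0.2809 = 0.1861524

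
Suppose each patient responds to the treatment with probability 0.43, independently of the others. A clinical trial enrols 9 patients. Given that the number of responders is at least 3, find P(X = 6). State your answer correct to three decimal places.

0.120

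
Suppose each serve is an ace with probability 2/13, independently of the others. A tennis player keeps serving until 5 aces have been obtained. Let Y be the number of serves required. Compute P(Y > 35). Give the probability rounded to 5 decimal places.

Needing more than 35 serves ⇔ fewer than 5 successes in the first 35. With X ~ Binomial(35, 0.153846), P(Y > 35) = P(X ≤ 4).
  k=0: C(35,0)·0.153846^0·0.846154^35 = 0.0028889
  k=1: C(35,1)·0.153846^1·0.846154^34 = 0.0183837
  k=2: C(35,2)·0.153846^2·0.846154^33 = 0.0568222
  k=3: C(35,3)·0.153846^3·0.846154^32 = 0.1136445
  k=4: C(35,4)·0.153846^4·0.846154^31 = 0.1653010
P(X ≤ 4) = 0.3570402

0.35704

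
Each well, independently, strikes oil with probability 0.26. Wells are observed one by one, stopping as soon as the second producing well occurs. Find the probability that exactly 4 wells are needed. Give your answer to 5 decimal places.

0.11105

Y = trial on which the second success occurs; negative binomial, r=2, p=0.26.
P(Y=4) = C(3,1) · p^2 · (1−p)^2
= 3 · 0.0676 · 0.5476 = 0.1110533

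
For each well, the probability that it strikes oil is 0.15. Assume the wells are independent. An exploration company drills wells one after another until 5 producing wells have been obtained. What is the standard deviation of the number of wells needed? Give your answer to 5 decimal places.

13.74369

Y = total wells until the fifth success; negative binomial with r=5, p=0.15.
SD(Y) = √[r(1−p)/p²] = √(188.8888889) = 13.7436854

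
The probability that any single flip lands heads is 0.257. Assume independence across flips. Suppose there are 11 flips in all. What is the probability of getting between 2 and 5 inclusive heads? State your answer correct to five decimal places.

0.77792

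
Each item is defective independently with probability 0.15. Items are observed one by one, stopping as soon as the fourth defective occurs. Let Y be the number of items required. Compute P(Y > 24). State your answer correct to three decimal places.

Needing more than 24 items ⇔ fewer than 4 successes in the first 24. With X ~ Binomial(24, 0.15), P(Y > 24) = P(X ≤ 3).
  k=0: C(24,0)·0.15^0·0.85^24 = 0.02023
  k=1: C(24,1)·0.15^1·0.85^23 = 0.08569
  k=2: C(24,2)·0.15^2·0.85^22 = 0.17390
  k=3: C(24,3)·0.15^3·0.85^21 = 0.22505
P(X ≤ 3) = 0.50488

0.505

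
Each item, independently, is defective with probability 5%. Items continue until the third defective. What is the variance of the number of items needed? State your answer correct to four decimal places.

Y = total items until the third success; negative binomial with r=3, p=0.05.
Var(Y) = r(1−p)/p² = 3·0.95 / 0.05² = 1140.000000

1140.0000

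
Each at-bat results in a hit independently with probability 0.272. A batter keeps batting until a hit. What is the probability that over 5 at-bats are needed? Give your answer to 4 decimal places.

0.2045

Y = number of at-bats to the first success; geometric, p = 0.272.
P(Y > 5) = P(first 5 all fail) = (1−p)^5 = 0.204483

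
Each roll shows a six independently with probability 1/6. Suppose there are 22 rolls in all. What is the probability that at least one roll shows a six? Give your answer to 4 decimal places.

0.9819

P(at least one) = 1 − P(none) = 1 − (1 − 0.166667)^22
= 1 − 0.018114 = 0.981886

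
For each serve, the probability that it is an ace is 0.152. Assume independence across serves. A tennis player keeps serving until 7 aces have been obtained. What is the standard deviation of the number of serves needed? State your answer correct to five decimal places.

16.02889

Y = total serves until the seventh success; negative binomial with r=7, p=0.152.
SD(Y) = √[r(1−p)/p²] = √(256.9252078) = 16.0288867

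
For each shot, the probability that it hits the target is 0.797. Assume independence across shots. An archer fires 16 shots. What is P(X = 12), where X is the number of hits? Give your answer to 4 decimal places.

X ~ Binomial(n=16, p=0.797).
P(X=12) = C(16,12) · p^12 · (1−p)^4
= 1820 · 0.06569 · 0.0016982 = 0.203028

0.2030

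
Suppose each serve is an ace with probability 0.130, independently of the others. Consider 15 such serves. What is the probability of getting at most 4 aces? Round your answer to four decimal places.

0.9639

X ~ Binomial(15, 0.13); P(X ≤ 4) = Σ C(15,k) p^k (1−p)^(15−k) over k:
  k=0: C(15,0)·0.13^0·0.87^15 = 0.123819
  k=1: C(15,1)·0.13^1·0.87^14 = 0.277526
  k=2: C(15,2)·0.13^2·0.87^13 = 0.290286
  k=3: C(15,3)·0.13^3·0.87^12 = 0.187963
  k=4: C(15,4)·0.13^4·0.87^11 = 0.084259
Total = 0.963854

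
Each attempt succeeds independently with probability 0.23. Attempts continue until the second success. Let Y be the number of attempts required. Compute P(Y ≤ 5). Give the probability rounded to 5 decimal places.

Finishing within 5 attempts ⇔ at least 2 successes in the first 5. With X ~ Binomial(5, 0.23), P(Y ≤ 5) = 1 − P(X ≤ 1).
  k=0: C(5,0)·0.23^0·0.77^5 = 0.2706784
  k=1: C(5,1)·0.23^1·0.77^4 = 0.4042600
1 − 0.6749384 = 0.3250616

0.32506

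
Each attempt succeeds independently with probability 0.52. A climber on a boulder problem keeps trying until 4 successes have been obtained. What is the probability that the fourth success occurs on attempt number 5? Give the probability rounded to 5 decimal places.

0.14038

Y = trial on which the fourth success occurs; negative binomial, r=4, p=0.52.
P(Y=5) = C(4,3) · p^4 · (1−p)^1
= 4 · 0.073116 · 0.48 = 0.1403830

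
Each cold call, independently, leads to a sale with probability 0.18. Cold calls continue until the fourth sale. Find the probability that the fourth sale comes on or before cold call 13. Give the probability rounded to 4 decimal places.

Finishing within 13 cold calls ⇔ at least 4 successes in the first 13. With X ~ Binomial(13, 0.18), P(Y ≤ 13) = 1 − P(X ≤ 3).
  k=0: C(13,0)·0.18^0·0.82^13 = 0.075784
  k=1: C(13,1)·0.18^1·0.82^12 = 0.216263
  k=2: C(13,2)·0.18^2·0.82^11 = 0.284834
  k=3: C(13,3)·0.18^3·0.82^10 = 0.229257
1 − 0.806138 = 0.193862

0.1939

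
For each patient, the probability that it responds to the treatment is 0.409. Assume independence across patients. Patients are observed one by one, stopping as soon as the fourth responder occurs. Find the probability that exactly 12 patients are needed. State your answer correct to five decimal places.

Y = trial on which the fourth success occurs; negative binomial, r=4, p=0.409.
P(Y=12) = C(11,3) · p^4 · (1−p)^8
= 165 · 0.027983 · 0.014883 = 0.0687190

0.06872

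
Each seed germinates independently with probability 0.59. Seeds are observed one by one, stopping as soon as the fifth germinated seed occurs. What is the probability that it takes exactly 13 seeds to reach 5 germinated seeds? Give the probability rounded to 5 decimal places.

0.02826

Y = trial on which the fifth success occurs; negative binomial, r=5, p=0.59.
P(Y=13) = C(12,4) · p^5 · (1−p)^8
= 495 · 0.071492 · 0.00079849 = 0.0282577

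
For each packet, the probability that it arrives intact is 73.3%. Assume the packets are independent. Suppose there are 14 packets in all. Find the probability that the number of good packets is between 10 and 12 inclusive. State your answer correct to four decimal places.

0.6112

X ~ Binomial(14, 0.733); P(10 ≤ X ≤ 12) = Σ C(14,k) p^k (1−p)^(14−k) over k:
  k=10: C(14,10)·0.733^10·0.267^4 = 0.227782
  k=11: C(14,11)·0.733^11·0.267^3 = 0.227394
  k=12: C(14,12)·0.733^12·0.267^2 = 0.156067
Total = 0.611243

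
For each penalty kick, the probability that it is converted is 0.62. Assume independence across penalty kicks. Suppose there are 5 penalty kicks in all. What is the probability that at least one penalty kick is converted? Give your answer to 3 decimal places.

P(at least one) = 1 − P(none) = 1 − (1 − 0.62)^5
= 1 − 0.00792 = 0.99208

0.992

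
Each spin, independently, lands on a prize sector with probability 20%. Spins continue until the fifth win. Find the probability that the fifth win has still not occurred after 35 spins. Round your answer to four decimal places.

Needing more than 35 spins ⇔ fewer than 5 successes in the first 35. With X ~ Binomial(35, 0.20), P(Y > 35) = P(X ≤ 4).
  k=0: C(35,0)·0.20^0·0.80^35 = 0.000406
  k=1: C(35,1)·0.20^1·0.80^34 = 0.003549
  k=2: C(35,2)·0.20^2·0.80^33 = 0.015085
  k=3: C(35,3)·0.20^3·0.80^32 = 0.041484
  k=4: C(35,4)·0.20^4·0.80^31 = 0.082968
P(X ≤ 4) = 0.143492

0.1435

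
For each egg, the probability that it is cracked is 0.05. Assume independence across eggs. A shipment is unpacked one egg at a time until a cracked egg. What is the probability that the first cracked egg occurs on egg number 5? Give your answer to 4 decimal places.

0.0407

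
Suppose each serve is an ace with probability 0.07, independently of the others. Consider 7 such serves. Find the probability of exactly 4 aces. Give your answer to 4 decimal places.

0.0007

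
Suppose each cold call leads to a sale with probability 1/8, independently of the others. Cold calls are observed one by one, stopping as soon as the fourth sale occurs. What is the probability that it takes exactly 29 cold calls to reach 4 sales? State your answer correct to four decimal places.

Y = trial on which the fourth success occurs; negative binomial, r=4, p=0.125.
P(Y=29) = C(28,3) · p^4 · (1−p)^25
= 3276 · 0.00024414 · 0.035498 = 0.028391

0.0284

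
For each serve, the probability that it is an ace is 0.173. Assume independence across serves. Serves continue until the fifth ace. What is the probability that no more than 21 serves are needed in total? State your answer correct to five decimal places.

0.29223

Finishing within 21 serves ⇔ at least 5 successes in the first 21. With X ~ Binomial(21, 0.173), P(Y ≤ 21) = 1 − P(X ≤ 4).
  k=0: C(21,0)·0.173^0·0.827^21 = 0.0185189
  k=1: C(21,1)·0.173^1·0.827^20 = 0.0813534
  k=2: C(21,2)·0.173^2·0.827^19 = 0.1701830
  k=3: C(21,3)·0.173^3·0.827^18 = 0.2254702
  k=4: C(21,4)·0.173^4·0.827^17 = 0.2122473
1 − 0.7077728 = 0.2922272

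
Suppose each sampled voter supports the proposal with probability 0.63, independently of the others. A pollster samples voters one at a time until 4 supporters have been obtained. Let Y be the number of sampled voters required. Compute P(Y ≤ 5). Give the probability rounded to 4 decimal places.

0.3907

Finishing within 5 sampled voters ⇔ at least 4 successes in the first 5. With X ~ Binomial(5, 0.63), P(Y ≤ 5) = 1 − P(X ≤ 3).
  k=0: C(5,0)·0.63^0·0.37^5 = 0.006934
  k=1: C(5,1)·0.63^1·0.37^4 = 0.059036
  k=2: C(5,2)·0.63^2·0.37^3 = 0.201042
  k=3: C(5,3)·0.63^3·0.37^2 = 0.342314
1 − 0.609327 = 0.390673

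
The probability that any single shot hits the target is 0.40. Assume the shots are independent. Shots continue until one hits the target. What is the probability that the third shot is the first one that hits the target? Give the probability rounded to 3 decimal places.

0.144

Geometric (trials to first success), p = 0.40.
P(Y = 3) = (1−p)^2 · p = 0.36 · 0.40 = 0.14400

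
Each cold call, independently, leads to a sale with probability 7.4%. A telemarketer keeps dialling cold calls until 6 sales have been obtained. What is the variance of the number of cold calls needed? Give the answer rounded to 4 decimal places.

1014.6092

Y = total cold calls until the sixth success; negative binomial with r=6, p=0.074.
Var(Y) = r(1−p)/p² = 6·0.926 / 0.074² = 1014.609204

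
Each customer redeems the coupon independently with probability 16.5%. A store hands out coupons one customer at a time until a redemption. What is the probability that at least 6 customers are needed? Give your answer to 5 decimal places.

0.40591

Y = number of customers to the first success; geometric, p = 0.165.
P(Y > 5) = P(first 5 all fail) = (1−p)^5 = 0.4059125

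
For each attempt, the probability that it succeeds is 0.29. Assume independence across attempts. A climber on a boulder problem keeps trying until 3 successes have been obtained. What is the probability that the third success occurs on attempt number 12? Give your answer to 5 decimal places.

Y = trial on which the third success occurs; negative binomial, r=3, p=0.29.
P(Y=12) = C(11,2) · p^3 · (1−p)^9
= 55 · 0.024389 · 0.045849 = 0.0615009

0.06150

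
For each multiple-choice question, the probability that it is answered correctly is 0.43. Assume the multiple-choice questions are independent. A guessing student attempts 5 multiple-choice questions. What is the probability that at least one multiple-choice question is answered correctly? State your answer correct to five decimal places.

P(at least one) = 1 − P(none) = 1 − (1 − 0.43)^5
= 1 − 0.0601692 = 0.9398308

0.93983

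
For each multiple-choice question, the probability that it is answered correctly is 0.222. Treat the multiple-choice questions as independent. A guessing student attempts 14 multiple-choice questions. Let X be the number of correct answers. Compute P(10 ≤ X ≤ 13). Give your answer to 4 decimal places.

0.0001

X ~ Binomial(14, 0.222); P(10 ≤ X ≤ 13) = Σ C(14,k) p^k (1−p)^(14−k) over k:
  k=10: C(14,10)·0.222^10·0.778^4 = 0.000107
  k=11: C(14,11)·0.222^11·0.778^3 = 0.000011
  k=12: C(14,12)·0.222^12·0.778^2 = 0.000001
  k=13: C(14,13)·0.222^13·0.778^1 = 0.000000
Total = 0.000119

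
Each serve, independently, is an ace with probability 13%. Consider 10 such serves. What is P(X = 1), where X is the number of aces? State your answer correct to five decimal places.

X ~ Binomial(n=10, p=0.13).
P(X=1) = C(10,1) · p^1 · (1−p)^9
= 10 · 0.13 · 0.28554 = 0.3712074

0.37121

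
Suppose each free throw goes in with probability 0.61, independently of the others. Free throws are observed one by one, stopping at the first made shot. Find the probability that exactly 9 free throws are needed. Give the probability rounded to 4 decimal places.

Geometric (trials to first success), p = 0.61.
P(Y = 9) = (1−p)^8 · p = 0.0005352 · 0.61 = 0.000326

0.0003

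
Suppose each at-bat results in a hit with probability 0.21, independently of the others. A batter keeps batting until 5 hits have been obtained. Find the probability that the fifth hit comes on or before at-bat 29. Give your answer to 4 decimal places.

0.7587

Finishing within 29 at-bats ⇔ at least 5 successes in the first 29. With X ~ Binomial(29, 0.21), P(Y ≤ 29) = 1 − P(X ≤ 4).
  k=0: C(29,0)·0.21^0·0.79^29 = 0.001074
  k=1: C(29,1)·0.21^1·0.79^28 = 0.008283
  k=2: C(29,2)·0.21^2·0.79^27 = 0.030825
  k=3: C(29,3)·0.21^3·0.79^26 = 0.073745
  k=4: C(29,4)·0.21^4·0.79^25 = 0.127420
1 − 0.241346 = 0.758654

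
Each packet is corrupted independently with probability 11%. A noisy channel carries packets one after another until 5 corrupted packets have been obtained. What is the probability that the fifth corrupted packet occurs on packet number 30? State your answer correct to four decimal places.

0.0208

Y = trial on which the fifth success occurs; negative binomial, r=5, p=0.11.
P(Y=30) = C(29,4) · p^5 · (1−p)^25
= 23751 · 1.6105e-05 · 0.054294 = 0.020768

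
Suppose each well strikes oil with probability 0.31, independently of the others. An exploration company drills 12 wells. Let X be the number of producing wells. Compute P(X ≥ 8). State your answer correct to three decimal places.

X ~ Binomial(12, 0.31); P(X ≥ 8) = Σ C(12,k) p^k (1−p)^(12−k) over k:
  k=8: C(12,8)·0.31^8·0.69^4 = 0.00957
  k=9: C(12,9)·0.31^9·0.69^3 = 0.00191
  k=10: C(12,10)·0.31^10·0.69^2 = 0.00026
  k=11: C(12,11)·0.31^11·0.69^1 = 0.00002
  k=12: C(12,12)·0.31^12·0.69^0 = 0.00000
Total = 0.01176

0.012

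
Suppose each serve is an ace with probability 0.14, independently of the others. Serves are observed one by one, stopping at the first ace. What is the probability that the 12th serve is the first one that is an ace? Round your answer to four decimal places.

Geometric (trials to first success), p = 0.14.
P(Y = 12) = (1−p)^11 · p = 0.19032 · 0.14 = 0.026645

0.0266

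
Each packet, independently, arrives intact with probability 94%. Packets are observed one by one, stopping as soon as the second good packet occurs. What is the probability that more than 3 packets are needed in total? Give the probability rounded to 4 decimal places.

0.0104

Needing more than 3 packets ⇔ fewer than 2 successes in the first 3. With X ~ Binomial(3, 0.94), P(Y > 3) = P(X ≤ 1).
  k=0: C(3,0)·0.94^0·0.06^3 = 0.000216
  k=1: C(3,1)·0.94^1·0.06^2 = 0.010152
P(X ≤ 1) = 0.010368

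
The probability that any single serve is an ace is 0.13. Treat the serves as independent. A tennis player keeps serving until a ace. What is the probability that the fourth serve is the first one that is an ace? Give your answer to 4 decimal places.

Geometric (trials to first success), p = 0.13.
P(Y = 4) = (1−p)^3 · p = 0.6585 · 0.13 = 0.085605

0.0856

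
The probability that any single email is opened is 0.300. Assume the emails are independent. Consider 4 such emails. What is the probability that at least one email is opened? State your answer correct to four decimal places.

P(at least one) = 1 − P(none) = 1 − (1 − 0.30)^4
= 1 − 0.240100 = 0.759900

0.7599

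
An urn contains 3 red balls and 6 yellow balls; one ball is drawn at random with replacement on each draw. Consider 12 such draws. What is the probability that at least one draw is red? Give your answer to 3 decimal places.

0.992

P(at least one) = 1 − P(none) = 1 − (1 − 0.333333)^12
= 1 − 0.00771 = 0.99229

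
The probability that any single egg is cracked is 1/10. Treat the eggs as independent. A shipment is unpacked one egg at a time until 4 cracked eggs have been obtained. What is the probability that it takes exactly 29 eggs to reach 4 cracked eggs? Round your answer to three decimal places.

Y = trial on which the fourth success occurs; negative binomial, r=4, p=0.10.
P(Y=29) = C(28,3) · p^4 · (1−p)^25
= 3276 · 0.0001 · 0.07179 = 0.02352

0.024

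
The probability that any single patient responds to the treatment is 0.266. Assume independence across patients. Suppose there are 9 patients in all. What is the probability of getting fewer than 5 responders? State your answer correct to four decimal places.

0.9375

X ~ Binomial(9, 0.266); P(X ≤ 4) = Σ C(9,k) p^k (1−p)^(9−k) over k:
  k=0: C(9,0)·0.266^0·0.734^9 = 0.061839
  k=1: C(9,1)·0.266^1·0.734^8 = 0.201694
  k=2: C(9,2)·0.266^2·0.734^7 = 0.292374
  k=3: C(9,3)·0.266^3·0.734^6 = 0.247230
  k=4: C(9,4)·0.266^4·0.734^5 = 0.134393
Total = 0.937530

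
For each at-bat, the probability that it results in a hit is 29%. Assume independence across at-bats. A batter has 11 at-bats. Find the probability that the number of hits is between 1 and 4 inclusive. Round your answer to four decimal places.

X ~ Binomial(11, 0.29); P(1 ≤ X ≤ 4) = Σ C(11,k) p^k (1−p)^(11−k) over k:
  k=1: C(11,1)·0.29^1·0.71^10 = 0.103842
  k=2: C(11,2)·0.29^2·0.71^9 = 0.212072
  k=3: C(11,3)·0.29^3·0.71^8 = 0.259863
  k=4: C(11,4)·0.29^4·0.71^7 = 0.212283
Total = 0.788060

0.7881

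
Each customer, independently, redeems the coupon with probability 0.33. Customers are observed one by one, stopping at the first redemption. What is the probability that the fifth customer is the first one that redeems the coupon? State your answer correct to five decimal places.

0.06650

Geometric (trials to first success), p = 0.33.
P(Y = 5) = (1−p)^4 · p = 0.20151 · 0.33 = 0.0664987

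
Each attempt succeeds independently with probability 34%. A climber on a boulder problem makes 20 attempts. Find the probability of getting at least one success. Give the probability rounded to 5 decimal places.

0.99975

P(at least one) = 1 − P(none) = 1 − (1 − 0.34)^20
= 1 − 0.0002460 = 0.9997540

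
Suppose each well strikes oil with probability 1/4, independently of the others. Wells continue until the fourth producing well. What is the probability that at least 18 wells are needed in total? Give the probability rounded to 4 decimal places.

Needing more than 17 wells ⇔ fewer than 4 successes in the first 17. With X ~ Binomial(17, 0.25), P(Y > 17) = P(X ≤ 3).
  k=0: C(17,0)·0.25^0·0.75^17 = 0.007517
  k=1: C(17,1)·0.25^1·0.75^16 = 0.042596
  k=2: C(17,2)·0.25^2·0.75^15 = 0.113589
  k=3: C(17,3)·0.25^3·0.75^14 = 0.189316
P(X ≤ 3) = 0.353018

0.3530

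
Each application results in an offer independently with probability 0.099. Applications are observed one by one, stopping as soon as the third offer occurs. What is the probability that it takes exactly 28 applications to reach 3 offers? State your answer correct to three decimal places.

Y = trial on which the third success occurs; negative binomial, r=3, p=0.099.
P(Y=28) = C(27,2) · p^3 · (1−p)^25
= 351 · 0.0009703 · 0.073811 = 0.02514

0.025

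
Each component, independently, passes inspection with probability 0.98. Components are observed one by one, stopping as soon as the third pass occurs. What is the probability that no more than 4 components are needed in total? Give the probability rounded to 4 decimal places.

0.9977

Finishing within 4 components ⇔ at least 3 successes in the first 4. With X ~ Binomial(4, 0.98), P(Y ≤ 4) = 1 − P(X ≤ 2).
  k=0: C(4,0)·0.98^0·0.02^4 = 0.000000
  k=1: C(4,1)·0.98^1·0.02^3 = 0.000031
  k=2: C(4,2)·0.98^2·0.02^2 = 0.002305
1 − 0.002336 = 0.997664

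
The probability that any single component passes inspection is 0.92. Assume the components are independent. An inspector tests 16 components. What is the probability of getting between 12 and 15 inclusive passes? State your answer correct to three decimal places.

0.730

X ~ Binomial(16, 0.92); P(12 ≤ X ≤ 15) = Σ C(16,k) p^k (1−p)^(16−k) over k:
  k=12: C(16,12)·0.92^12·0.08^4 = 0.02741
  k=13: C(16,13)·0.92^13·0.08^3 = 0.09698
  k=14: C(16,14)·0.92^14·0.08^2 = 0.23900
  k=15: C(16,15)·0.92^15·0.08^1 = 0.36646
Total = 0.72985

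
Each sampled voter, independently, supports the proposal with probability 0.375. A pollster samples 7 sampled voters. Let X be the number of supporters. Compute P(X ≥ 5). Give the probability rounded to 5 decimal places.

0.07404

X ~ Binomial(7, 0.375); P(X ≥ 5) = Σ C(7,k) p^k (1−p)^(7−k) over k:
  k=5: C(7,5)·0.375^5·0.625^2 = 0.0608325
  k=6: C(7,6)·0.375^6·0.625^1 = 0.0121665
  k=7: C(7,7)·0.375^7·0.625^0 = 0.0010428
Total = 0.0740418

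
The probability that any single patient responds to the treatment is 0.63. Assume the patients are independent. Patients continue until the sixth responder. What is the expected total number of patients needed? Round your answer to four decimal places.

9.5238

Y = total patients until the sixth success; negative binomial with r=6, p=0.63.
E[Y] = r / p = 6 / 0.63 = 9.523810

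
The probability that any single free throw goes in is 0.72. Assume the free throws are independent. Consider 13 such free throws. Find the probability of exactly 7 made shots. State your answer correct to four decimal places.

0.0829

X ~ Binomial(n=13, p=0.72).
P(X=7) = C(13,7) · p^7 · (1−p)^6
= 1716 · 0.10031 · 0.00048189 = 0.082946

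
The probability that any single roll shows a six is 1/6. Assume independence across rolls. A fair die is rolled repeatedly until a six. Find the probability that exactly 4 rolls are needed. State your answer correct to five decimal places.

0.09645

Geometric (trials to first success), p = 0.166667.
P(Y = 4) = (1−p)^3 · p = 0.5787 · 0.166667 = 0.0964506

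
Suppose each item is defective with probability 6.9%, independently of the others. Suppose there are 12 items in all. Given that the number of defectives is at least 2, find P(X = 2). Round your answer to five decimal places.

0.77305

X ~ Binomial(12, 0.069). Want P(X=2 | X≥2) = P(X=2) / P(X≥2).
P(X=2) = C(12,2)·0.069^2·0.931^10 = 0.1537230
P(X≥2) = 1 − 0.4240296 − 0.3771176 = 0.1988528
Ratio = 0.1537230 / 0.1988528 = 0.7730494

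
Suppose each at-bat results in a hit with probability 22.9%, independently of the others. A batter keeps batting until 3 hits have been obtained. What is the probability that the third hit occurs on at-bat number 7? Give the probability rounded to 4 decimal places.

0.0637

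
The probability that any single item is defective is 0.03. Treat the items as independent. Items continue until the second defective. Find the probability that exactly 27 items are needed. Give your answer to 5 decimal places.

0.01093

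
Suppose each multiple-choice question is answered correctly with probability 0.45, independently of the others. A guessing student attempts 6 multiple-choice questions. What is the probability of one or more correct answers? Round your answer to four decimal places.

0.9723

P(at least one) = 1 − P(none) = 1 − (1 − 0.45)^6
= 1 − 0.027681 = 0.972319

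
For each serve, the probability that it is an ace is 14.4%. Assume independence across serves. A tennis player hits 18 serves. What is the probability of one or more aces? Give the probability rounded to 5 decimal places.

P(at least one) = 1 − P(none) = 1 − (1 − 0.144)^18
= 1 − 0.0608874 = 0.9391126

0.93911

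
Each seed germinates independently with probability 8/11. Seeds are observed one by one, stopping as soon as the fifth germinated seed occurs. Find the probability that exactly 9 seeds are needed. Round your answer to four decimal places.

0.0788

Y = trial on which the fifth success occurs; negative binomial, r=5, p=0.727273.
P(Y=9) = C(8,4) · p^5 · (1−p)^4
= 70 · 0.20346 · 0.0055324 = 0.078795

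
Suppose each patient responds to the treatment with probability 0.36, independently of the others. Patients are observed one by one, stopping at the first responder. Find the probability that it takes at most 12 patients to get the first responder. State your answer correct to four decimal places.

0.9953

Y = number of patients to the first success; geometric, p = 0.36.
P(Y ≤ 12) = 1 − (1−p)^12 = 1 − 0.004722 = 0.995278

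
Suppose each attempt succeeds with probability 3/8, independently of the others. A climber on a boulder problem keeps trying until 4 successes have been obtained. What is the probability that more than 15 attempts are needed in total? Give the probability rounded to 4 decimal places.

0.1267

Needing more than 15 attempts ⇔ fewer than 4 successes in the first 15. With X ~ Binomial(15, 0.375), P(Y > 15) = P(X ≤ 3).
  k=0: C(15,0)·0.375^0·0.625^15 = 0.000867
  k=1: C(15,1)·0.375^1·0.625^14 = 0.007806
  k=2: C(15,2)·0.375^2·0.625^13 = 0.032786
  k=3: C(15,3)·0.375^3·0.625^12 = 0.085244
P(X ≤ 3) = 0.126704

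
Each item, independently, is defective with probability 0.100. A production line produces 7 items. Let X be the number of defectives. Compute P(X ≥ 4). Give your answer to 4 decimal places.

0.0027

X ~ Binomial(7, 0.10); P(X ≥ 4) = Σ C(7,k) p^k (1−p)^(7−k) over k:
  k=4: C(7,4)·0.10^4·0.90^3 = 0.002551
  k=5: C(7,5)·0.10^5·0.90^2 = 0.000170
  k=6: C(7,6)·0.10^6·0.90^1 = 0.000006
  k=7: C(7,7)·0.10^7·0.90^0 = 0.000000
Total = 0.002728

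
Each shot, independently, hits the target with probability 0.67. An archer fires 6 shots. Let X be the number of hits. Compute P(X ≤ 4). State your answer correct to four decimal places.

0.6422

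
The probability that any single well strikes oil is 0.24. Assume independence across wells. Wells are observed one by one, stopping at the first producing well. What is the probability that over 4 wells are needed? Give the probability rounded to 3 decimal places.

0.334

Y = number of wells to the first success; geometric, p = 0.24.
P(Y > 4) = P(first 4 all fail) = (1−p)^4 = 0.33362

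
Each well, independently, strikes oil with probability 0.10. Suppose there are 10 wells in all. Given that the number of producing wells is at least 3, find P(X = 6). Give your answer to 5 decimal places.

0.00196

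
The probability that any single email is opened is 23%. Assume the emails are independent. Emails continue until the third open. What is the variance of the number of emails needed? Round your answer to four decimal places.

43.6673

Y = total emails until the third success; negative binomial with r=3, p=0.23.
Var(Y) = r(1−p)/p² = 3·0.77 / 0.23² = 43.667297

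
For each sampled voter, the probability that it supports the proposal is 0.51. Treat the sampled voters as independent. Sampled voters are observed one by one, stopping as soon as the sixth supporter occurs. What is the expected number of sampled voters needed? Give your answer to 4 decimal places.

Y = total sampled voters until the sixth success; negative binomial with r=6, p=0.51.
E[Y] = r / p = 6 / 0.51 = 11.764706

11.7647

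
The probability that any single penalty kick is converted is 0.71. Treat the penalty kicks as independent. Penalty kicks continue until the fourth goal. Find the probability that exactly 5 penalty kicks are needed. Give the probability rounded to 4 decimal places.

Y = trial on which the fourth success occurs; negative binomial, r=4, p=0.71.
P(Y=5) = C(4,3) · p^4 · (1−p)^1
= 4 · 0.25412 · 0.29 = 0.294775

0.2948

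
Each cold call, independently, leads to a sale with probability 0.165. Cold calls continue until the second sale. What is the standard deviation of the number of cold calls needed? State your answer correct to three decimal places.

Y = total cold calls until the second success; negative binomial with r=2, p=0.165.
SD(Y) = √[r(1−p)/p²] = √(61.34068) = 7.83203

7.832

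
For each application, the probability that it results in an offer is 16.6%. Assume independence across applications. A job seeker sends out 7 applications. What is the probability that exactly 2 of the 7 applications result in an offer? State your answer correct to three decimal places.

X ~ Binomial(n=7, p=0.166).
P(X=2) = C(7,2) · p^2 · (1−p)^5
= 21 · 0.027556 · 0.40349 = 0.23349

0.233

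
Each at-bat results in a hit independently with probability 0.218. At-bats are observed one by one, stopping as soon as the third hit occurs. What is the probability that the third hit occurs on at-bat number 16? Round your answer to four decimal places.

0.0445

Y = trial on which the third success occurs; negative binomial, r=3, p=0.218.
P(Y=16) = C(15,2) · p^3 · (1−p)^13
= 105 · 0.01036 · 0.040897 = 0.044488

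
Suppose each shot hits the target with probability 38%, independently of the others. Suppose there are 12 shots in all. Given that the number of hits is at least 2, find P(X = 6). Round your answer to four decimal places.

X ~ Binomial(12, 0.38). Want P(X=6 | X≥2) = P(X=6) / P(X≥2).
P(X=6) = C(12,6)·0.38^6·0.62^6 = 0.158024
P(X≥2) = 1 − 0.003226 − 0.023729 = 0.973045
Ratio = 0.158024 / 0.973045 = 0.162402

0.1624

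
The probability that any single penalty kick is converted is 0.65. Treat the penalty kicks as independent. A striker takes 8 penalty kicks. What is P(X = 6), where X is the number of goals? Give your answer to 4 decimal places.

X ~ Binomial(n=8, p=0.65).
P(X=6) = C(8,6) · p^6 · (1−p)^2
= 28 · 0.075419 · 0.1225 = 0.258687

0.2587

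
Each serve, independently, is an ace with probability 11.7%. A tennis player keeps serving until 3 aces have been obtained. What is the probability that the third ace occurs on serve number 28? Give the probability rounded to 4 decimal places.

Y = trial on which the third success occurs; negative binomial, r=3, p=0.117.
P(Y=28) = C(27,2) · p^3 · (1−p)^25
= 351 · 0.0016016 · 0.044567 = 0.025054

0.0251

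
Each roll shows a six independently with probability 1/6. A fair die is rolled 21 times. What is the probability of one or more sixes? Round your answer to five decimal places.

P(at least one) = 1 − P(none) = 1 − (1 − 0.166667)^21
= 1 − 0.0217367 = 0.9782633

0.97826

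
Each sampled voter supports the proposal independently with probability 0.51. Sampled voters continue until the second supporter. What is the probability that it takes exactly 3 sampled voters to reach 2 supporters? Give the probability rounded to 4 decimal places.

0.2549

Y = trial on which the second success occurs; negative binomial, r=2, p=0.51.
P(Y=3) = C(2,1) · p^2 · (1−p)^1
= 2 · 0.2601 · 0.49 = 0.254898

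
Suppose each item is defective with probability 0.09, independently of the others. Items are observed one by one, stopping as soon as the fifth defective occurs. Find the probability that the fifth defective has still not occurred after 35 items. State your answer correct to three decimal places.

0.797

Needing more than 35 items ⇔ fewer than 5 successes in the first 35. With X ~ Binomial(35, 0.09), P(Y > 35) = P(X ≤ 4).
  k=0: C(35,0)·0.09^0·0.91^35 = 0.03685
  k=1: C(35,1)·0.09^1·0.91^34 = 0.12756
  k=2: C(35,2)·0.09^2·0.91^33 = 0.21447
  k=3: C(35,3)·0.09^3·0.91^32 = 0.23333
  k=4: C(35,4)·0.09^4·0.91^31 = 0.18461
P(X ≤ 4) = 0.79682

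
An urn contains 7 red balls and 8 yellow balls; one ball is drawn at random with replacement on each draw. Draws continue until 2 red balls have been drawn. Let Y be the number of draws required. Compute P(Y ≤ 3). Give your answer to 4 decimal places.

Finishing within 3 draws ⇔ at least 2 successes in the first 3. With X ~ Binomial(3, 0.466667), P(Y ≤ 3) = 1 − P(X ≤ 1).
  k=0: C(3,0)·0.466667^0·0.533333^3 = 0.151704
  k=1: C(3,1)·0.466667^1·0.533333^2 = 0.398222
1 − 0.549926 = 0.450074

0.4501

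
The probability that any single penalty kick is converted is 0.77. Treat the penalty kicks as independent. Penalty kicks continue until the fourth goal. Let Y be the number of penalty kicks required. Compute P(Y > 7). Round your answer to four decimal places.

0.0536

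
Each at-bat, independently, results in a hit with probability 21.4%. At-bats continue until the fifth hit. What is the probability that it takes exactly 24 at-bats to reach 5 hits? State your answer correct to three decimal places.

0.041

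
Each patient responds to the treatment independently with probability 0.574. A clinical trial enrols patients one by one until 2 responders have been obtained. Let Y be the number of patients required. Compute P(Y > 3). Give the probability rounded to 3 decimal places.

Needing more than 3 patients ⇔ fewer than 2 successes in the first 3. With X ~ Binomial(3, 0.574), P(Y > 3) = P(X ≤ 1).
  k=0: C(3,0)·0.574^0·0.426^3 = 0.07731
  k=1: C(3,1)·0.574^1·0.426^2 = 0.31250
P(X ≤ 1) = 0.38981

0.390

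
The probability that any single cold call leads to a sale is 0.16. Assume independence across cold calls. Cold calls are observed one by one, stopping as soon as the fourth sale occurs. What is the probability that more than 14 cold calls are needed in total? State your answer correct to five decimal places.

Needing more than 14 cold calls ⇔ fewer than 4 successes in the first 14. With X ~ Binomial(14, 0.16), P(Y > 14) = P(X ≤ 3).
  k=0: C(14,0)·0.16^0·0.84^14 = 0.0870783
  k=1: C(14,1)·0.16^1·0.84^13 = 0.2322088
  k=2: C(14,2)·0.16^2·0.84^12 = 0.2874967
  k=3: C(14,3)·0.16^3·0.84^11 = 0.2190451
P(X ≤ 3) = 0.8258289

0.82583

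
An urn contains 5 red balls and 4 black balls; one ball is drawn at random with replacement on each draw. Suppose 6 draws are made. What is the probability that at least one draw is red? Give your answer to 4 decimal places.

0.9923

P(at least one) = 1 − P(none) = 1 − (1 − 0.555556)^6
= 1 − 0.007707 = 0.992293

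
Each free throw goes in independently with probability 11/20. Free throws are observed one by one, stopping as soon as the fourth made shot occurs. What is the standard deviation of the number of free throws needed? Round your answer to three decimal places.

2.439

Y = total free throws until the fourth success; negative binomial with r=4, p=0.55.
SD(Y) = √[r(1−p)/p²] = √(5.95041) = 2.43935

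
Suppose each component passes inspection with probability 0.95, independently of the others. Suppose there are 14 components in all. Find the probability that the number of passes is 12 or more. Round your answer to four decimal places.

0.9699

X ~ Binomial(14, 0.95); P(X ≥ 12) = Σ C(14,k) p^k (1−p)^(14−k) over k:
  k=12: C(14,12)·0.95^12·0.05^2 = 0.122932
  k=13: C(14,13)·0.95^13·0.05^1 = 0.359339
  k=14: C(14,14)·0.95^14·0.05^0 = 0.487675
Total = 0.969946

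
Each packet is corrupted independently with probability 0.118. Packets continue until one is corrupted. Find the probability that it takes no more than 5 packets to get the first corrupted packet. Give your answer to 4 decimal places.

Y = number of packets to the first success; geometric, p = 0.118.
P(Y ≤ 5) = 1 − (1−p)^5 = 1 − 0.533756 = 0.466244

0.4662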